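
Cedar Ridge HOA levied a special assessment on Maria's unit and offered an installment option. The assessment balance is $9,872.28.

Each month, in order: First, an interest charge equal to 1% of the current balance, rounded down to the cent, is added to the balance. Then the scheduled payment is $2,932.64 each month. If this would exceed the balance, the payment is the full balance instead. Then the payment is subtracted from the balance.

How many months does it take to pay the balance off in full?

4

Month 1: $9,872.28 +$98.72 interest = $9,971.00; pay $2,932.64 → $7,038.36
Month 2: $7,038.36 +$70.38 interest = $7,108.74; pay $2,932.64 → $4,176.10
Month 3: $4,176.10 +$41.76 interest = $4,217.86; pay $2,932.64 → $1,285.22
Month 4: $1,285.22 +$12.85 interest = $1,298.07; pay $1,298.07 → $0.00
Balance reaches $0.00 in month 4.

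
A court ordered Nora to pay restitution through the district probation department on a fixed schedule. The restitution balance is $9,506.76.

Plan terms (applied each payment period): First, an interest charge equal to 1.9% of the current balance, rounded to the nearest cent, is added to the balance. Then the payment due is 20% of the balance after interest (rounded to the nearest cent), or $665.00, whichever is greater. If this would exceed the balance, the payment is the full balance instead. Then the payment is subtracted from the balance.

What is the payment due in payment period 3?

Payment period 1: opening $9,506.76; interest $180.63 → $9,687.39; payment $1,937.48; balance $7,749.91
Payment period 2: opening $7,749.91; interest $147.25 → $7,897.16; payment $1,579.43; balance $6,317.73
Payment period 3: opening $6,317.73; interest $120.04 → $6,437.77; payment $1,287.55; balance $5,150.22

$1,287.55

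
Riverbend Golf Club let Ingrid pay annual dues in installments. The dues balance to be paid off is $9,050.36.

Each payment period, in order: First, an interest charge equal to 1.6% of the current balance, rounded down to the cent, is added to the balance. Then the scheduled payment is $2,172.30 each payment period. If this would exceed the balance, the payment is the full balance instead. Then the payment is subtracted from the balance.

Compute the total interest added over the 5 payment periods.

Payment period 1: opening $9,050.36; interest $144.80 → $9,195.16; payment $2,172.30; balance $7,022.86
Payment period 2: opening $7,022.86; interest $112.36 → $7,135.22; payment $2,172.30; balance $4,962.92
Payment period 3: opening $4,962.92; interest $79.40 → $5,042.32; payment $2,172.30; balance $2,870.02
Payment period 4: opening $2,870.02; interest $45.92 → $2,915.94; payment $2,172.30; balance $743.64
Payment period 5: opening $743.64; interest $11.89 → $755.53; payment $755.53; balance $0.00
Total interest: $144.80 + $112.36 + $79.40 + $45.92 + $11.89 = $394.37

$394.37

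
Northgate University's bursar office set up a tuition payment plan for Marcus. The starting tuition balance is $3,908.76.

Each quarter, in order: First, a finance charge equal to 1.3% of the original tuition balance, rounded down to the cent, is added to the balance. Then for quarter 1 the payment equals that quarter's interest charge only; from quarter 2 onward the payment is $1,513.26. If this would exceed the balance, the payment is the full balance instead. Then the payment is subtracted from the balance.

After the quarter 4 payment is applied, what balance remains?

$0.00

Quarter 1: opening $3,908.76; interest $50.81 → $3,959.57; payment $50.81; balance $3,908.76
Quarter 2: opening $3,908.76; interest $50.81 → $3,959.57; payment $1,513.26; balance $2,446.31
Quarter 3: opening $2,446.31; interest $50.81 → $2,497.12; payment $1,513.26; balance $983.86
Quarter 4: opening $983.86; interest $50.81 → $1,034.67; payment $1,034.67; balance $0.00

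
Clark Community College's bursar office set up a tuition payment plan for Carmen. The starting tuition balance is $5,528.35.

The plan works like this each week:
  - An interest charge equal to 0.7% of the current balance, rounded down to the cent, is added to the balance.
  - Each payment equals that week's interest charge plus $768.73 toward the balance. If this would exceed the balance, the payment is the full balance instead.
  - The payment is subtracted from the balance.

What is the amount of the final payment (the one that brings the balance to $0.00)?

$148.27

Week 1: opening $5,528.35; interest $38.69 → $5,567.04; payment $807.42; balance $4,759.62
Week 2: opening $4,759.62; interest $33.31 → $4,792.93; payment $802.04; balance $3,990.89
Week 3: opening $3,990.89; interest $27.93 → $4,018.82; payment $796.66; balance $3,222.16
Week 4: opening $3,222.16; interest $22.55 → $3,244.71; payment $791.28; balance $2,453.43
Week 5: opening $2,453.43; interest $17.17 → $2,470.60; payment $785.90; balance $1,684.70
Week 6: opening $1,684.70; interest $11.79 → $1,696.49; payment $780.52; balance $915.97
Week 7: opening $915.97; interest $6.41 → $922.38; payment $775.14; balance $147.24
Week 8: opening $147.24; interest $1.03 → $148.27; payment $148.27; balance $0.00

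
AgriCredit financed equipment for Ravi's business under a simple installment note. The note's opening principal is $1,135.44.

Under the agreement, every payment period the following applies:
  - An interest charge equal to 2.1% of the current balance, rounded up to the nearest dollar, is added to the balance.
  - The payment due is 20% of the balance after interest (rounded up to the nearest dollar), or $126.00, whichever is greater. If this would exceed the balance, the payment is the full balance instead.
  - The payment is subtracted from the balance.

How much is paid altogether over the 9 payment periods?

Payment period 1: $1,135.44 +$24.00 interest = $1,159.44; pay $232.00 → $927.44
Payment period 2: $927.44 +$20.00 interest = $947.44; pay $190.00 → $757.44
Payment period 3: $757.44 +$16.00 interest = $773.44; pay $155.00 → $618.44
Payment period 4: $618.44 +$13.00 interest = $631.44; pay $127.00 → $504.44
Payment period 5: $504.44 +$11.00 interest = $515.44; pay $126.00 → $389.44
Payment period 6: $389.44 +$9.00 interest = $398.44; pay $126.00 → $272.44
Payment period 7: $272.44 +$6.00 interest = $278.44; pay $126.00 → $152.44
Payment period 8: $152.44 +$4.00 interest = $156.44; pay $126.00 → $30.44
Payment period 9: $30.44 +$1.00 interest = $31.44; pay $31.44 → $0.00
Total paid: $1,239.44

$1,239.44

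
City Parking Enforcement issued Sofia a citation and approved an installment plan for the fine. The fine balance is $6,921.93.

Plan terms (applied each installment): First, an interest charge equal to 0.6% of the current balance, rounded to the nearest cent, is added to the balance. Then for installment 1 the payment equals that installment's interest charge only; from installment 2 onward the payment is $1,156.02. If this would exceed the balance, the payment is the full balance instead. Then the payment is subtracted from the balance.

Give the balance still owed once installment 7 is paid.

Installment 1: $6,921.93 +$41.53 interest = $6,963.46; pay $41.53 → $6,921.93
Installment 2: $6,921.93 +$41.53 interest = $6,963.46; pay $1,156.02 → $5,807.44
Installment 3: $5,807.44 +$34.84 interest = $5,842.28; pay $1,156.02 → $4,686.26
Installment 4: $4,686.26 +$28.12 interest = $4,714.38; pay $1,156.02 → $3,558.36
Installment 5: $3,558.36 +$21.35 interest = $3,579.71; pay $1,156.02 → $2,423.69
Installment 6: $2,423.69 +$14.54 interest = $2,438.23; pay $1,156.02 → $1,282.21
Installment 7: $1,282.21 +$7.69 interest = $1,289.90; pay $1,156.02 → $133.88

$133.88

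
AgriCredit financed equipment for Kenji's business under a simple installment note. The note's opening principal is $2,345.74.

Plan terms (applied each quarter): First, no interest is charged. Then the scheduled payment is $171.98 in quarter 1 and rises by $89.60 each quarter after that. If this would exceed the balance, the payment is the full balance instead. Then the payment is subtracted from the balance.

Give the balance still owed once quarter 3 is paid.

$1,561.00

Quarter 1: opening $2,345.74; payment $171.98; balance $2,173.76
Quarter 2: opening $2,173.76; payment $261.58; balance $1,912.18
Quarter 3: opening $1,912.18; payment $351.18; balance $1,561.00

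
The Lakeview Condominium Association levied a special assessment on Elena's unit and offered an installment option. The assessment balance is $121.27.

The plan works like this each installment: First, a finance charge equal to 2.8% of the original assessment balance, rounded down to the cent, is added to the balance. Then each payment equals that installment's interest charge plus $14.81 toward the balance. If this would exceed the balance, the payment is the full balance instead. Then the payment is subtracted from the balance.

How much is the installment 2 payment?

$18.20

Installment 1: $121.27 +$3.39 interest = $124.66; pay $18.20 → $106.46
Installment 2: $106.46 +$3.39 interest = $109.85; pay $18.20 → $91.65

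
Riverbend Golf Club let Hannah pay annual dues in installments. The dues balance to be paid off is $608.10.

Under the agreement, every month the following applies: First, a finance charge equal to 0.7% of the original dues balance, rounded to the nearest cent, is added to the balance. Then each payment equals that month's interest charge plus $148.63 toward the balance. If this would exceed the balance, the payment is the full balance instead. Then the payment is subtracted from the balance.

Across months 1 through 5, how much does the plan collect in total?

$629.40

Month 1: $608.10 +$4.26 interest = $612.36; pay $152.89 → $459.47
Month 2: $459.47 +$4.26 interest = $463.73; pay $152.89 → $310.84
Month 3: $310.84 +$4.26 interest = $315.10; pay $152.89 → $162.21
Month 4: $162.21 +$4.26 interest = $166.47; pay $152.89 → $13.58
Month 5: $13.58 +$4.26 interest = $17.84; pay $17.84 → $0.00
Total paid: $629.40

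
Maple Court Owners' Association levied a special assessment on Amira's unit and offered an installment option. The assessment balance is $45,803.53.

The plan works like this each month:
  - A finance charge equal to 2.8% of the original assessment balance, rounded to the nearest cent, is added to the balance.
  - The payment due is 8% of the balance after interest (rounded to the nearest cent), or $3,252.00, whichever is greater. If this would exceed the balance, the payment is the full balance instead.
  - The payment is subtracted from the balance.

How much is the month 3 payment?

# | Opening | Interest | Payment | End bal
1 | $45,803.53 | $1,282.50 | $3,766.88 | $43,319.15
2 | $43,319.15 | $1,282.50 | $3,568.13 | $41,033.52
3 | $41,033.52 | $1,282.50 | $3,385.28 | $38,930.74

$3,385.28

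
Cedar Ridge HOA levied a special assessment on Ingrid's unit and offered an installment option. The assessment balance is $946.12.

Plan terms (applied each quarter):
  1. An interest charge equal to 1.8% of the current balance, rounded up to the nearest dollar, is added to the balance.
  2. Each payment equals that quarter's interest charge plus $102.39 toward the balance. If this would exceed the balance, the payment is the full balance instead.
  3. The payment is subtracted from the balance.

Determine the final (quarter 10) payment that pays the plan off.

$25.61

Quarter 1: opening $946.12; interest $18.00 → $964.12; payment $120.39; balance $843.73
Quarter 2: opening $843.73; interest $16.00 → $859.73; payment $118.39; balance $741.34
Quarter 3: opening $741.34; interest $14.00 → $755.34; payment $116.39; balance $638.95
Quarter 4: opening $638.95; interest $12.00 → $650.95; payment $114.39; balance $536.56
Quarter 5: opening $536.56; interest $10.00 → $546.56; payment $112.39; balance $434.17
Quarter 6: opening $434.17; interest $8.00 → $442.17; payment $110.39; balance $331.78
Quarter 7: opening $331.78; interest $6.00 → $337.78; payment $108.39; balance $229.39
Quarter 8: opening $229.39; interest $5.00 → $234.39; payment $107.39; balance $127.00
Quarter 9: opening $127.00; interest $3.00 → $130.00; payment $105.39; balance $24.61
Quarter 10: opening $24.61; interest $1.00 → $25.61; payment $25.61; balance $0.00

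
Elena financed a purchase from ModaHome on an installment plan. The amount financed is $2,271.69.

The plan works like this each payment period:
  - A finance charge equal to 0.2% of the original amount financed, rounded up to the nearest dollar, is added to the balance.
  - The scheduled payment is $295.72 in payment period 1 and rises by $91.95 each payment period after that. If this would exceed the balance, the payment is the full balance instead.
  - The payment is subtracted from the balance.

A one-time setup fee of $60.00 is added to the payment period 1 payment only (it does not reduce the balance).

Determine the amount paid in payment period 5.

# | Opening | Interest | Payment | Fee | End bal
1 | $2,271.69 | $5.00 | $295.72 | $60.00 | $1,980.97
2 | $1,980.97 | $5.00 | $387.67 | — | $1,598.30
3 | $1,598.30 | $5.00 | $479.62 | — | $1,123.68
4 | $1,123.68 | $5.00 | $571.57 | — | $557.11
5 | $557.11 | $5.00 | $562.11 | — | $0.00

$562.11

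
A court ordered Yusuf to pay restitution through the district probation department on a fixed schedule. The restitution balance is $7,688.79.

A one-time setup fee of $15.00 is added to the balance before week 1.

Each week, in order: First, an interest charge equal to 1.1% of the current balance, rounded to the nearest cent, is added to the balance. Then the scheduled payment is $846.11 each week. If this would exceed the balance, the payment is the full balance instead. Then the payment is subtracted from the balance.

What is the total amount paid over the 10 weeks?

Week 1: opening $7,703.79; interest $84.74 → $7,788.53; payment $846.11; balance $6,942.42
Week 2: opening $6,942.42; interest $76.37 → $7,018.79; payment $846.11; balance $6,172.68
Week 3: opening $6,172.68; interest $67.90 → $6,240.58; payment $846.11; balance $5,394.47
Week 4: opening $5,394.47; interest $59.34 → $5,453.81; payment $846.11; balance $4,607.70
Week 5: opening $4,607.70; interest $50.68 → $4,658.38; payment $846.11; balance $3,812.27
Week 6: opening $3,812.27; interest $41.93 → $3,854.20; payment $846.11; balance $3,008.09
Week 7: opening $3,008.09; interest $33.09 → $3,041.18; payment $846.11; balance $2,195.07
Week 8: opening $2,195.07; interest $24.15 → $2,219.22; payment $846.11; balance $1,373.11
Week 9: opening $1,373.11; interest $15.10 → $1,388.21; payment $846.11; balance $542.10
Week 10: opening $542.10; interest $5.96 → $548.06; payment $548.06; balance $0.00
Total paid: $8,163.05

$8,163.05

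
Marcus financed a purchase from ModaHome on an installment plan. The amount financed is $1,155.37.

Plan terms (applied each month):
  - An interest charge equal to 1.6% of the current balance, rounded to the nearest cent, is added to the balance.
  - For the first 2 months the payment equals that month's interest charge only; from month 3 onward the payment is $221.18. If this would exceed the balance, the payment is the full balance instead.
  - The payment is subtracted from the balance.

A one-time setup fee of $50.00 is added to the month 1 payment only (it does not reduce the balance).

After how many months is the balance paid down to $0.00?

8

Month 1: opening $1,155.37; interest $18.49 → $1,173.86; payment $18.49 (+ $50.00 fee); balance $1,155.37
Month 2: opening $1,155.37; interest $18.49 → $1,173.86; payment $18.49; balance $1,155.37
Month 3: opening $1,155.37; interest $18.49 → $1,173.86; payment $221.18; balance $952.68
Month 4: opening $952.68; interest $15.24 → $967.92; payment $221.18; balance $746.74
Month 5: opening $746.74; interest $11.95 → $758.69; payment $221.18; balance $537.51
Month 6: opening $537.51; interest $8.60 → $546.11; payment $221.18; balance $324.93
Month 7: opening $324.93; interest $5.20 → $330.13; payment $221.18; balance $108.95
Month 8: opening $108.95; interest $1.74 → $110.69; payment $110.69; balance $0.00
Balance reaches $0.00 in month 8.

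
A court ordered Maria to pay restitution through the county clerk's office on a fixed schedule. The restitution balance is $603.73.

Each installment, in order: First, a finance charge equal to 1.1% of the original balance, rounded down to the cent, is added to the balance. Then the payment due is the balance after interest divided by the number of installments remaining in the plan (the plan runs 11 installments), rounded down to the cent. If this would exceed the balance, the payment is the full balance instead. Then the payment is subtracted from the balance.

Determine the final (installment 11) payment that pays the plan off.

# | Opening | Interest | Payment | End bal
1 | $603.73 | $6.64 | $55.48 | $554.89
2 | $554.89 | $6.64 | $56.15 | $505.38
3 | $505.38 | $6.64 | $56.89 | $455.13
4 | $455.13 | $6.64 | $57.72 | $404.05
5 | $404.05 | $6.64 | $58.67 | $352.02
6 | $352.02 | $6.64 | $59.77 | $298.89
7 | $298.89 | $6.64 | $61.10 | $244.43
8 | $244.43 | $6.64 | $62.76 | $188.31
9 | $188.31 | $6.64 | $64.98 | $129.97
10 | $129.97 | $6.64 | $68.30 | $68.31
11 | $68.31 | $6.64 | $74.95 | $0.00

$74.95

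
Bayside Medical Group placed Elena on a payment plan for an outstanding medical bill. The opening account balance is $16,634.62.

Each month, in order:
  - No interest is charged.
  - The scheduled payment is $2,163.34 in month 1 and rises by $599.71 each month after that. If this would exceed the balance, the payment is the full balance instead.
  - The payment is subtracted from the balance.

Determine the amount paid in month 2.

Month 1: $16,634.62 − $2,163.34 → $14,471.28
Month 2: $14,471.28 − $2,763.05 → $11,708.23

$2,763.05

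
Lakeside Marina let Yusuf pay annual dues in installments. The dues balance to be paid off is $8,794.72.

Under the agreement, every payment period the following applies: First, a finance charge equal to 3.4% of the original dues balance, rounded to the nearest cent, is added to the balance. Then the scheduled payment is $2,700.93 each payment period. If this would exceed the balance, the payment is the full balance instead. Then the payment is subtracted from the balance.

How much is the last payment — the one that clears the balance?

Payment period 1: opening $8,794.72; interest $299.02 → $9,093.74; payment $2,700.93; balance $6,392.81
Payment period 2: opening $6,392.81; interest $299.02 → $6,691.83; payment $2,700.93; balance $3,990.90
Payment period 3: opening $3,990.90; interest $299.02 → $4,289.92; payment $2,700.93; balance $1,588.99
Payment period 4: opening $1,588.99; interest $299.02 → $1,888.01; payment $1,888.01; balance $0.00

$1,888.01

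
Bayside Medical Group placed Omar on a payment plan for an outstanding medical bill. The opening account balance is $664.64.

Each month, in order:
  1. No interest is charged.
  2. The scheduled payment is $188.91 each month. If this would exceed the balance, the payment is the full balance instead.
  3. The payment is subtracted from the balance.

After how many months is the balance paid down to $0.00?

Month 1: $664.64 − $188.91 → $475.73
Month 2: $475.73 − $188.91 → $286.82
Month 3: $286.82 − $188.91 → $97.91
Month 4: $97.91 − $97.91 → $0.00
Balance reaches $0.00 in month 4.

4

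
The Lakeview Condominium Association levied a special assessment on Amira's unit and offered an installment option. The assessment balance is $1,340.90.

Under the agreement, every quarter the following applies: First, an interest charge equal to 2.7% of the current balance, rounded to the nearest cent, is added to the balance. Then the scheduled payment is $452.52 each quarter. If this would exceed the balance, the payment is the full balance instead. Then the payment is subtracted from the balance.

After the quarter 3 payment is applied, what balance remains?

# | Opening | Interest | Payment | End bal
1 | $1,340.90 | $36.20 | $452.52 | $924.58
2 | $924.58 | $24.96 | $452.52 | $497.02
3 | $497.02 | $13.42 | $452.52 | $57.92

$57.92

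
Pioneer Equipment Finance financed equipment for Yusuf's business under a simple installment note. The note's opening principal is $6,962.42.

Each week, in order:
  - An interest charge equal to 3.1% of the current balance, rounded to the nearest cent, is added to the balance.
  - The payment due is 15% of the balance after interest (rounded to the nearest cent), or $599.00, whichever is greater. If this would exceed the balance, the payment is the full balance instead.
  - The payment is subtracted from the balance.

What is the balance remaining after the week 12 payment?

$0.00

Week 1: opening $6,962.42; interest $215.84 → $7,178.26; payment $1,076.74; balance $6,101.52
Week 2: opening $6,101.52; interest $189.15 → $6,290.67; payment $943.60; balance $5,347.07
Week 3: opening $5,347.07; interest $165.76 → $5,512.83; payment $826.92; balance $4,685.91
Week 4: opening $4,685.91; interest $145.26 → $4,831.17; payment $724.68; balance $4,106.49
Week 5: opening $4,106.49; interest $127.30 → $4,233.79; payment $635.07; balance $3,598.72
Week 6: opening $3,598.72; interest $111.56 → $3,710.28; payment $599.00; balance $3,111.28
Week 7: opening $3,111.28; interest $96.45 → $3,207.73; payment $599.00; balance $2,608.73
Week 8: opening $2,608.73; interest $80.87 → $2,689.60; payment $599.00; balance $2,090.60
Week 9: opening $2,090.60; interest $64.81 → $2,155.41; payment $599.00; balance $1,556.41
Week 10: opening $1,556.41; interest $48.25 → $1,604.66; payment $599.00; balance $1,005.66
Week 11: opening $1,005.66; interest $31.18 → $1,036.84; payment $599.00; balance $437.84
Week 12: opening $437.84; interest $13.57 → $451.41; payment $451.41; balance $0.00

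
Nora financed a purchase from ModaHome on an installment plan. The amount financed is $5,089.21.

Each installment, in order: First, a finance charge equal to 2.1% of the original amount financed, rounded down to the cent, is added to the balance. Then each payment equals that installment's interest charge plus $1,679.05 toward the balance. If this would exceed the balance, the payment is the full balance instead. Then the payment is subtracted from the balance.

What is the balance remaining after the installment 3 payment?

$52.06

# | Opening | Interest | Payment | End bal
1 | $5,089.21 | $106.87 | $1,785.92 | $3,410.16
2 | $3,410.16 | $106.87 | $1,785.92 | $1,731.11
3 | $1,731.11 | $106.87 | $1,785.92 | $52.06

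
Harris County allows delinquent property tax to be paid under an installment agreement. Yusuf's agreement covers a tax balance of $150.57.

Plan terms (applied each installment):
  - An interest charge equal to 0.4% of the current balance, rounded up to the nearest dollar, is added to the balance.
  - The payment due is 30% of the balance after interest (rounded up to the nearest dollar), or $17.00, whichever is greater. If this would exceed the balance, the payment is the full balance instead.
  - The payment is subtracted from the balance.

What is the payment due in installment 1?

$46.00

Installment 1: opening $150.57; interest $1.00 → $151.57; payment $46.00; balance $105.57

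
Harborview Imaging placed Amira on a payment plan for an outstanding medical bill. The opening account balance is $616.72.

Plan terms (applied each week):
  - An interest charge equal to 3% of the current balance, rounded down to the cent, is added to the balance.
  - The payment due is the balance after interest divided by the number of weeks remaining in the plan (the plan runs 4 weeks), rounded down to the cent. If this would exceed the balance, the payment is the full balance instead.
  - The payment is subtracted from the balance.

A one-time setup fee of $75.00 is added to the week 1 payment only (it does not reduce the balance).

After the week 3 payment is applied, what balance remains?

# | Opening | Interest | Payment | Fee | End bal
1 | $616.72 | $18.50 | $158.80 | $75.00 | $476.42
2 | $476.42 | $14.29 | $163.57 | — | $327.14
3 | $327.14 | $9.81 | $168.47 | — | $168.48

$168.48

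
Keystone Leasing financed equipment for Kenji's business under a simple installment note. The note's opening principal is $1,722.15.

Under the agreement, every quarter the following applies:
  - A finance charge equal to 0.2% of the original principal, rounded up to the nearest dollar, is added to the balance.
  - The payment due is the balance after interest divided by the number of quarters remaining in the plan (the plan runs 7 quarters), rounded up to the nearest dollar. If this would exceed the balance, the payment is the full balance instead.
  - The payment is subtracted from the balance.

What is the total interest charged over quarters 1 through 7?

$28.00

# | Opening | Interest | Payment | End bal
1 | $1,722.15 | $4.00 | $247.00 | $1,479.15
2 | $1,479.15 | $4.00 | $248.00 | $1,235.15
3 | $1,235.15 | $4.00 | $248.00 | $991.15
4 | $991.15 | $4.00 | $249.00 | $746.15
5 | $746.15 | $4.00 | $251.00 | $499.15
6 | $499.15 | $4.00 | $252.00 | $251.15
7 | $251.15 | $4.00 | $255.15 | $0.00
Total interest: $4.00 + $4.00 + $4.00 + $4.00 + $4.00 + $4.00 + $4.00 = $28.00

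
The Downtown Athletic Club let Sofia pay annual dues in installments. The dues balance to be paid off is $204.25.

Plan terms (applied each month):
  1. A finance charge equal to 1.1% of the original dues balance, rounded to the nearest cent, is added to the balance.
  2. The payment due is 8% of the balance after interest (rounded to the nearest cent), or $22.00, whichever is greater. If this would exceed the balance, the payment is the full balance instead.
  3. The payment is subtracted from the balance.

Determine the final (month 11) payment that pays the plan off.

Month 1: opening $204.25; interest $2.25 → $206.50; payment $22.00; balance $184.50
Month 2: opening $184.50; interest $2.25 → $186.75; payment $22.00; balance $164.75
Month 3: opening $164.75; interest $2.25 → $167.00; payment $22.00; balance $145.00
Month 4: opening $145.00; interest $2.25 → $147.25; payment $22.00; balance $125.25
Month 5: opening $125.25; interest $2.25 → $127.50; payment $22.00; balance $105.50
Month 6: opening $105.50; interest $2.25 → $107.75; payment $22.00; balance $85.75
Month 7: opening $85.75; interest $2.25 → $88.00; payment $22.00; balance $66.00
Month 8: opening $66.00; interest $2.25 → $68.25; payment $22.00; balance $46.25
Month 9: opening $46.25; interest $2.25 → $48.50; payment $22.00; balance $26.50
Month 10: opening $26.50; interest $2.25 → $28.75; payment $22.00; balance $6.75
Month 11: opening $6.75; interest $2.25 → $9.00; payment $9.00; balance $0.00

$9.00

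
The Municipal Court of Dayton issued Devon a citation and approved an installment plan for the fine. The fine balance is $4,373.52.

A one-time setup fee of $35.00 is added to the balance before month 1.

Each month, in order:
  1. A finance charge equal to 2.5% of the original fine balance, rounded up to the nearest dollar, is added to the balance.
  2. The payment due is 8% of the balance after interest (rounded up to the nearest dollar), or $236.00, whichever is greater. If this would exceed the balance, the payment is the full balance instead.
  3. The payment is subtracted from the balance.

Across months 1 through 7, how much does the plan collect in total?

$2,163.00

Month 1: $4,408.52 +$110.00 interest = $4,518.52; pay $362.00 → $4,156.52
Month 2: $4,156.52 +$110.00 interest = $4,266.52; pay $342.00 → $3,924.52
Month 3: $3,924.52 +$110.00 interest = $4,034.52; pay $323.00 → $3,711.52
Month 4: $3,711.52 +$110.00 interest = $3,821.52; pay $306.00 → $3,515.52
Month 5: $3,515.52 +$110.00 interest = $3,625.52; pay $291.00 → $3,334.52
Month 6: $3,334.52 +$110.00 interest = $3,444.52; pay $276.00 → $3,168.52
Month 7: $3,168.52 +$110.00 interest = $3,278.52; pay $263.00 → $3,015.52
Total paid: $2,163.00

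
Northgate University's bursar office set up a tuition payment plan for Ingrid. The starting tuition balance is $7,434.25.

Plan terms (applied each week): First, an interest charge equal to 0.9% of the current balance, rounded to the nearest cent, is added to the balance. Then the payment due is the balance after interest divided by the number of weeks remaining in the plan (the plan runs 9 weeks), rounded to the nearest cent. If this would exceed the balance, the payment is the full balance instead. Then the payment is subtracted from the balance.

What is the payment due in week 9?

# | Opening | Interest | Payment | End bal
1 | $7,434.25 | $66.91 | $833.46 | $6,667.70
2 | $6,667.70 | $60.01 | $840.96 | $5,886.75
3 | $5,886.75 | $52.98 | $848.53 | $5,091.20
4 | $5,091.20 | $45.82 | $856.17 | $4,280.85
5 | $4,280.85 | $38.53 | $863.88 | $3,455.50
6 | $3,455.50 | $31.10 | $871.65 | $2,614.95
7 | $2,614.95 | $23.53 | $879.49 | $1,758.99
8 | $1,758.99 | $15.83 | $887.41 | $887.41
9 | $887.41 | $7.99 | $895.40 | $0.00

$895.40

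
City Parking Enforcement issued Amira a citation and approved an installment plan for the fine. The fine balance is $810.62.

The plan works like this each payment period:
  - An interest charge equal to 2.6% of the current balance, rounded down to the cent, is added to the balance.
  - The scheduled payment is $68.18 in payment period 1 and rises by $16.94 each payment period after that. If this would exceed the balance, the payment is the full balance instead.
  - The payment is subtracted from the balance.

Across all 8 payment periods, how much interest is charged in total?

Payment period 1: opening $810.62; interest $21.07 → $831.69; payment $68.18; balance $763.51
Payment period 2: opening $763.51; interest $19.85 → $783.36; payment $85.12; balance $698.24
Payment period 3: opening $698.24; interest $18.15 → $716.39; payment $102.06; balance $614.33
Payment period 4: opening $614.33; interest $15.97 → $630.30; payment $119.00; balance $511.30
Payment period 5: opening $511.30; interest $13.29 → $524.59; payment $135.94; balance $388.65
Payment period 6: opening $388.65; interest $10.10 → $398.75; payment $152.88; balance $245.87
Payment period 7: opening $245.87; interest $6.39 → $252.26; payment $169.82; balance $82.44
Payment period 8: opening $82.44; interest $2.14 → $84.58; payment $84.58; balance $0.00
Total interest: $21.07 + $19.85 + $18.15 + $15.97 + $13.29 + $10.10 + $6.39 + $2.14 = $106.96

$106.96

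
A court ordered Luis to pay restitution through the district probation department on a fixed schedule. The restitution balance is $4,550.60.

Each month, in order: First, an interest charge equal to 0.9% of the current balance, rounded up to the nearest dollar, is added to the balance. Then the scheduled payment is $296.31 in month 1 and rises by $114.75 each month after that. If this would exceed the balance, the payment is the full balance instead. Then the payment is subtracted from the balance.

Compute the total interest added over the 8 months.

# | Opening | Interest | Payment | End bal
1 | $4,550.60 | $41.00 | $296.31 | $4,295.29
2 | $4,295.29 | $39.00 | $411.06 | $3,923.23
3 | $3,923.23 | $36.00 | $525.81 | $3,433.42
4 | $3,433.42 | $31.00 | $640.56 | $2,823.86
5 | $2,823.86 | $26.00 | $755.31 | $2,094.55
6 | $2,094.55 | $19.00 | $870.06 | $1,243.49
7 | $1,243.49 | $12.00 | $984.81 | $270.68
8 | $270.68 | $3.00 | $273.68 | $0.00
Total interest: $41.00 + $39.00 + $36.00 + $31.00 + $26.00 + $19.00 + $12.00 + $3.00 = $207.00

$207.00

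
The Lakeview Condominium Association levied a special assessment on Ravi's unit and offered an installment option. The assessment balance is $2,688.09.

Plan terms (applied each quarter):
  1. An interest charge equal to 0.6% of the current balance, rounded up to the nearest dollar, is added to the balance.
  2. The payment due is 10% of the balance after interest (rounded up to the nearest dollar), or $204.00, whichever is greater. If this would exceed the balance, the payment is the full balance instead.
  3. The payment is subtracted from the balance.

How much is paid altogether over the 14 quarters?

$2,806.09

# | Opening | Interest | Payment | End bal
1 | $2,688.09 | $17.00 | $271.00 | $2,434.09
2 | $2,434.09 | $15.00 | $245.00 | $2,204.09
3 | $2,204.09 | $14.00 | $222.00 | $1,996.09
4 | $1,996.09 | $12.00 | $204.00 | $1,804.09
5 | $1,804.09 | $11.00 | $204.00 | $1,611.09
6 | $1,611.09 | $10.00 | $204.00 | $1,417.09
7 | $1,417.09 | $9.00 | $204.00 | $1,222.09
8 | $1,222.09 | $8.00 | $204.00 | $1,026.09
9 | $1,026.09 | $7.00 | $204.00 | $829.09
10 | $829.09 | $5.00 | $204.00 | $630.09
11 | $630.09 | $4.00 | $204.00 | $430.09
12 | $430.09 | $3.00 | $204.00 | $229.09
13 | $229.09 | $2.00 | $204.00 | $27.09
14 | $27.09 | $1.00 | $28.09 | $0.00
Total paid: $2,806.09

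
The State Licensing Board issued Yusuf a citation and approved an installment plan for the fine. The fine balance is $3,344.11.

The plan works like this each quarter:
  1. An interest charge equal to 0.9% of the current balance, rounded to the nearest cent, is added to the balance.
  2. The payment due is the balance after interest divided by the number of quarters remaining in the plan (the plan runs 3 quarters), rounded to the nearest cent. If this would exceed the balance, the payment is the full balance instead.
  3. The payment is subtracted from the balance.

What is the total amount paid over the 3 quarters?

Quarter 1: opening $3,344.11; interest $30.10 → $3,374.21; payment $1,124.74; balance $2,249.47
Quarter 2: opening $2,249.47; interest $20.25 → $2,269.72; payment $1,134.86; balance $1,134.86
Quarter 3: opening $1,134.86; interest $10.21 → $1,145.07; payment $1,145.07; balance $0.00
Total paid: $3,404.67

$3,404.67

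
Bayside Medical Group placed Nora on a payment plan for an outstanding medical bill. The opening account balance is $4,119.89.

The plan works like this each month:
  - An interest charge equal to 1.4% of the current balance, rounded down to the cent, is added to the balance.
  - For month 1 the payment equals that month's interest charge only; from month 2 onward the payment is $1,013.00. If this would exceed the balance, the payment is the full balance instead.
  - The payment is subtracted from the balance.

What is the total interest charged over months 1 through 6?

$210.41

Month 1: opening $4,119.89; interest $57.67 → $4,177.56; payment $57.67; balance $4,119.89
Month 2: opening $4,119.89; interest $57.67 → $4,177.56; payment $1,013.00; balance $3,164.56
Month 3: opening $3,164.56; interest $44.30 → $3,208.86; payment $1,013.00; balance $2,195.86
Month 4: opening $2,195.86; interest $30.74 → $2,226.60; payment $1,013.00; balance $1,213.60
Month 5: opening $1,213.60; interest $16.99 → $1,230.59; payment $1,013.00; balance $217.59
Month 6: opening $217.59; interest $3.04 → $220.63; payment $220.63; balance $0.00
Total interest: $57.67 + $57.67 + $44.30 + $30.74 + $16.99 + $3.04 = $210.41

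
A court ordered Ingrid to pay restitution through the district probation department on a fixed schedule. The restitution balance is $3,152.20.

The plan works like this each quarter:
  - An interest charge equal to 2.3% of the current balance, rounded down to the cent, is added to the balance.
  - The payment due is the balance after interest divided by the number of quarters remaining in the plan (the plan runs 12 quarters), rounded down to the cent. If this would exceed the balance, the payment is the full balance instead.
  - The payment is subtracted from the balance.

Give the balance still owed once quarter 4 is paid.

Quarter 1: opening $3,152.20; interest $72.50 → $3,224.70; payment $268.72; balance $2,955.98
Quarter 2: opening $2,955.98; interest $67.98 → $3,023.96; payment $274.90; balance $2,749.06
Quarter 3: opening $2,749.06; interest $63.22 → $2,812.28; payment $281.22; balance $2,531.06
Quarter 4: opening $2,531.06; interest $58.21 → $2,589.27; payment $287.69; balance $2,301.58

$2,301.58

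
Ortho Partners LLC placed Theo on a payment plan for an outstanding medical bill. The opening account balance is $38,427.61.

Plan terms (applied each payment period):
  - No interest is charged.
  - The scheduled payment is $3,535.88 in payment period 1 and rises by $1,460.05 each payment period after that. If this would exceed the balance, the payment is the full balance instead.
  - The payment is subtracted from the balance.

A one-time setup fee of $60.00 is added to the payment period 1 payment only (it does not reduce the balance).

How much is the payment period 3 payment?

Payment period 1: opening $38,427.61; payment $3,535.88 (+ $60.00 fee); balance $34,891.73
Payment period 2: opening $34,891.73; payment $4,995.93; balance $29,895.80
Payment period 3: opening $29,895.80; payment $6,455.98; balance $23,439.82

$6,455.98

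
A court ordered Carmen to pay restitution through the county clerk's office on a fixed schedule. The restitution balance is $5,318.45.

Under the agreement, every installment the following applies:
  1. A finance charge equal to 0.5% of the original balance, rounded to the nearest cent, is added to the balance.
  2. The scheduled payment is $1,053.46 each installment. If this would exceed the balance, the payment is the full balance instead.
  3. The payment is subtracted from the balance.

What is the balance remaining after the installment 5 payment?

$184.10

Installment 1: opening $5,318.45; interest $26.59 → $5,345.04; payment $1,053.46; balance $4,291.58
Installment 2: opening $4,291.58; interest $26.59 → $4,318.17; payment $1,053.46; balance $3,264.71
Installment 3: opening $3,264.71; interest $26.59 → $3,291.30; payment $1,053.46; balance $2,237.84
Installment 4: opening $2,237.84; interest $26.59 → $2,264.43; payment $1,053.46; balance $1,210.97
Installment 5: opening $1,210.97; interest $26.59 → $1,237.56; payment $1,053.46; balance $184.10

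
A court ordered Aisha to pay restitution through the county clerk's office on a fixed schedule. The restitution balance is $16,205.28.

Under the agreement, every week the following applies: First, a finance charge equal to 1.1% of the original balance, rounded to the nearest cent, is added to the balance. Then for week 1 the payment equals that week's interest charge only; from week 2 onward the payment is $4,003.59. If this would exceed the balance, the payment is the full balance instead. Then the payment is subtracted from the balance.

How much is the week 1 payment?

$178.26

# | Opening | Interest | Payment | End bal
1 | $16,205.28 | $178.26 | $178.26 | $16,205.28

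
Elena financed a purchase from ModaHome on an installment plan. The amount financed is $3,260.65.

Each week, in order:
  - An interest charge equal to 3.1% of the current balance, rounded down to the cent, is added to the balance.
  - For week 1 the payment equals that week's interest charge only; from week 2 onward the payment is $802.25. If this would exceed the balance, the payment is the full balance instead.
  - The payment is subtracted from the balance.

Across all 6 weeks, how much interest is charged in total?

Week 1: $3,260.65 +$101.08 interest = $3,361.73; pay $101.08 → $3,260.65
Week 2: $3,260.65 +$101.08 interest = $3,361.73; pay $802.25 → $2,559.48
Week 3: $2,559.48 +$79.34 interest = $2,638.82; pay $802.25 → $1,836.57
Week 4: $1,836.57 +$56.93 interest = $1,893.50; pay $802.25 → $1,091.25
Week 5: $1,091.25 +$33.82 interest = $1,125.07; pay $802.25 → $322.82
Week 6: $322.82 +$10.00 interest = $332.82; pay $332.82 → $0.00
Total interest: $101.08 + $101.08 + $79.34 + $56.93 + $33.82 + $10.00 = $382.25

$382.25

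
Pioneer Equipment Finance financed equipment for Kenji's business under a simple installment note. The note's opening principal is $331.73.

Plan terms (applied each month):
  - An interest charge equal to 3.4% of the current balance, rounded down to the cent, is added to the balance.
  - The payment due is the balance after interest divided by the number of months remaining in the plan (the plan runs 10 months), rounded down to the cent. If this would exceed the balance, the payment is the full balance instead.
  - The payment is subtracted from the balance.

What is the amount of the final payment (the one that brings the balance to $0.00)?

$46.34

Month 1: $331.73 +$11.27 interest = $343.00; pay $34.30 → $308.70
Month 2: $308.70 +$10.49 interest = $319.19; pay $35.46 → $283.73
Month 3: $283.73 +$9.64 interest = $293.37; pay $36.67 → $256.70
Month 4: $256.70 +$8.72 interest = $265.42; pay $37.91 → $227.51
Month 5: $227.51 +$7.73 interest = $235.24; pay $39.20 → $196.04
Month 6: $196.04 +$6.66 interest = $202.70; pay $40.54 → $162.16
Month 7: $162.16 +$5.51 interest = $167.67; pay $41.91 → $125.76
Month 8: $125.76 +$4.27 interest = $130.03; pay $43.34 → $86.69
Month 9: $86.69 +$2.94 interest = $89.63; pay $44.81 → $44.82
Month 10: $44.82 +$1.52 interest = $46.34; pay $46.34 → $0.00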